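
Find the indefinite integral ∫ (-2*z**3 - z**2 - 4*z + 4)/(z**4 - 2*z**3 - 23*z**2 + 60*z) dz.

log(z)/15 - 13*log(z - 4)/3 + 71*log(z - 3)/24 - 83*log(z + 5)/120 + C

Factor the denominator: z*(z - 4)*(z - 3)*(z + 5).
Partial-fraction decomposition: -83/(120*(z + 5)) + 71/(24*(z - 3)) - 13/(3*(z - 4)) + 1/(15*z).
Integrate each term: A/(z−a) contributes A·log|z−a|.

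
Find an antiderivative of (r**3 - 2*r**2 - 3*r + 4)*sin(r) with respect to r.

-r**3*cos(r) + 3*r**2*sin(r) + 2*r**2*cos(r) - 4*r*sin(r) + 9*r*cos(r) - 9*sin(r) - 8*cos(r) + C

Use integration by parts with u = r**3 - 2*r**2 - 3*r + 4, dv = sin(r) dr, so v = -cos(r).
Apply parts 3 times (tabular method): alternate signs, differentiate u down to 0, integrate dv up.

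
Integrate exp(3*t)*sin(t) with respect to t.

3*exp(3*t)*sin(t)/10 - exp(3*t)*cos(t)/10 + C

Let I denote the integral. Integrate by parts with u = sin(t), dv = exp(3*t) dt, so v = exp(3*t)/3: I = exp(3*t)*sin(t)/3 − (1/3)·∫ exp(3*t)*cos(t) dt.
Apply parts again with u = cos(t), dv = exp(3*t) dt: ∫ exp(3*t)*cos(t) dt = exp(3*t)*cos(t)/3 + (1/3)·I. Substituting back brings back I: I = exp(3*t)*sin(t)/3 - exp(3*t)*cos(t)/9 − (1/9)·I.
Solving for I: (1 + 1/9)·I equals the remaining terms, so I = (9/10)·(exp(3*t)*sin(t)/3 - exp(3*t)*cos(t)/9).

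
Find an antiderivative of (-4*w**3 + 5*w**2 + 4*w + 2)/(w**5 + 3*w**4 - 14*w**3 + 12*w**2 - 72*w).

Factor the denominator: w*(w - 3)*(w + 6)*(w**2 + 4).
Partial-fraction decomposition: -(159*w + 386)/(520*(w**2 + 4)) + 511/(1080*(w + 6)) - 49/(351*(w - 3)) - 1/(36*w).
Integrate each term; A/(w−a) gives A·log|w−a|; the (Bw+D)/(w²+p²) term gives a log and an atan.

-log(w)/36 - 49*log(w - 3)/351 + 511*log(w + 6)/1080 - 159*log(w**2 + 4)/1040 - 193*atan(w/2)/520 + C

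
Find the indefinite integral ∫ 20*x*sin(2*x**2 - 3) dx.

Let u = 2*x**2 - 3, so du = (4*x) dx.
Rewriting, the integral becomes 5·∫ sin(u) du = 5·-cos(u).
Substituting back, u = 2*x**2 - 3.

-5*cos(2*x**2 - 3) + C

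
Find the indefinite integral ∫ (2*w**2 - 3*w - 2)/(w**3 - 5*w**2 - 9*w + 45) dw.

Factor the denominator: (w - 5)*(w - 3)*(w + 3).
Partial-fraction decomposition: 25/(48*(w + 3)) - 7/(12*(w - 3)) + 33/(16*(w - 5)).
Integrate each term: A/(w−a) contributes A·log|w−a|.

33*log(w - 5)/16 - 7*log(w - 3)/12 + 25*log(w + 3)/48 + C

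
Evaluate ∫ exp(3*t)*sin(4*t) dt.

Let I denote the integral. Integrate by parts with u = sin(4*t), dv = exp(3*t) dt, so v = exp(3*t)/3: I = exp(3*t)*sin(4*t)/3 − (4/3)·∫ exp(3*t)*cos(4*t) dt.
Apply parts again with u = cos(4*t), dv = exp(3*t) dt: ∫ exp(3*t)*cos(4*t) dt = exp(3*t)*cos(4*t)/3 + (4/3)·I. Substituting back brings back I: I = exp(3*t)*sin(4*t)/3 - 4*exp(3*t)*cos(4*t)/9 − (16/9)·I.
Solving for I: (1 + 16/9)·I equals the remaining terms, so I = (9/25)·(exp(3*t)*sin(4*t)/3 - 4*exp(3*t)*cos(4*t)/9).

3*exp(3*t)*sin(4*t)/25 - 4*exp(3*t)*cos(4*t)/25 + C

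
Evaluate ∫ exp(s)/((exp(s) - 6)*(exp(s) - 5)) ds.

log(exp(s) - 6) - log(exp(s) - 5) + C

Let u = e^s, du = e^s ds.
The integral becomes ∫ du/((u-5)(u-6)); decompose into partial fractions.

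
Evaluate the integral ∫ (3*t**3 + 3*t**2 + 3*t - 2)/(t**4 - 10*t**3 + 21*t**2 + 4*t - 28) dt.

Factor the denominator: (t - 7)*(t - 2)**2*(t + 1).
Partial-fraction decomposition: 5/(72*(t + 1)) - 137/(45*(t - 2)) - 8/(3*(t - 2)**2) + 239/(40*(t - 7)).
Integrate each term; A/(t−a) gives A·log|t−a|; A/(t−a)² gives −A/(t−a).

239*log(t - 7)/40 - 137*log(t - 2)/45 + 5*log(t + 1)/72 + 8/(3*t - 6) + C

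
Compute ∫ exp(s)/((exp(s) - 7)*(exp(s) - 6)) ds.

Let u = e^s, du = e^s ds.
The integral becomes ∫ du/((u-7)(u-6)); decompose into partial fractions.

log(exp(s) - 7) - log(exp(s) - 6) + C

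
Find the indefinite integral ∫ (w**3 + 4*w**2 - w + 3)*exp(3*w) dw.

Use integration by parts with u = w**3 + 4*w**2 - w + 3, dv = exp(3*w) dw, so v = exp(3*w)/3.
Apply parts 3 times (tabular method): alternate signs, differentiate u down to 0, integrate dv up.

(w**3 + 3*w**2 - 3*w + 4)*exp(3*w)/3 + C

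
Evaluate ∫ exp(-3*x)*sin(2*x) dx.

Let I denote the integral. Integrate by parts with u = sin(2*x), dv = exp(-3*x) dx, so v = -exp(-3*x)/3: I = -exp(-3*x)*sin(2*x)/3 + (2/3)·∫ exp(-3*x)*cos(2*x) dx.
Apply parts again with u = cos(2*x), dv = exp(-3*x) dx: ∫ exp(-3*x)*cos(2*x) dx = -exp(-3*x)*cos(2*x)/3 − (2/3)·I. Substituting back brings back I: I = -exp(-3*x)*sin(2*x)/3 - 2*exp(-3*x)*cos(2*x)/9 − (4/9)·I.
Solving for I: (1 + 4/9)·I equals the remaining terms, so I = (9/13)·(-exp(-3*x)*sin(2*x)/3 - 2*exp(-3*x)*cos(2*x)/9).

-3*exp(-3*x)*sin(2*x)/13 - 2*exp(-3*x)*cos(2*x)/13 + C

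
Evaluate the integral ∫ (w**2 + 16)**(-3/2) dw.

w/(16*sqrt(w**2 + 16)) + C

Substitute w = 4·tan(θ), so dw = 4·sec(θ)^2 dθ and the radical becomes sqrt(w**2 + 16) = 4·sec(θ) by the Pythagorean identity.
Integrate the resulting trig expression in θ, then back-substitute tan(θ) = w/4, sec(θ) = sqrt(w**2 + 16)/4 (absorbing any constant into C).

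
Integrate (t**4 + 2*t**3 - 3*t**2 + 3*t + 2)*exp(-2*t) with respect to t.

(-t**4 - 4*t**3 - 3*t**2 - 6*t - 5)*exp(-2*t)/2 + C

Use integration by parts with u = t**4 + 2*t**3 - 3*t**2 + 3*t + 2, dv = exp(-2*t) dt, so v = -exp(-2*t)/2.
Apply parts 4 times (tabular method): alternate signs, differentiate u down to 0, integrate dv up.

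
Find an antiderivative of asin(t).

Use integration by parts with u = arcsin(t), dv = dt.
Then du = 1/sqrt(-t**2 + 1) dt.

t*asin(t) + sqrt(-t**2 + 1) + C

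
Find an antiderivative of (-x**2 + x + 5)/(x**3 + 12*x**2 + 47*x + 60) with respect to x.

-7*log(x + 3)/2 + 15*log(x + 4) - 25*log(x + 5)/2 + C

Factor the denominator: (x + 3)*(x + 4)*(x + 5).
Partial-fraction decomposition: -25/(2*(x + 5)) + 15/(x + 4) - 7/(2*(x + 3)).
Integrate each term: A/(x−a) contributes A·log|x−a|.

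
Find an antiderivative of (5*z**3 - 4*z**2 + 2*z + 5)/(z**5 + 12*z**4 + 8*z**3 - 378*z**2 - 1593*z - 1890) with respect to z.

Factor the denominator: (z - 6)*(z + 3)**2*(z + 5)*(z + 7).
Partial-fraction decomposition: -60/(13*(z + 7)) + 365/(44*(z + 5)) - 1219/(324*(z + 3)) + 43/(18*(z + 3)**2) + 953/(11583*(z - 6)).
Integrate each term; A/(z−a) gives A·log|z−a|; A/(z−a)² gives −A/(z−a).

953*log(z - 6)/11583 - 1219*log(z + 3)/324 + 365*log(z + 5)/44 - 60*log(z + 7)/13 - 43/(18*z + 54) + C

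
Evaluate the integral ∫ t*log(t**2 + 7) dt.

t**2*log(t**2 + 7)/2 - t**2/2 + 7*log(t**2 + 7)/2 + C

Let u = t**2 + 7, so du = (2*t) dt.
The integral becomes (1/2)·∫ log(u) du; integrate by parts with u′=log(u), dv′=du.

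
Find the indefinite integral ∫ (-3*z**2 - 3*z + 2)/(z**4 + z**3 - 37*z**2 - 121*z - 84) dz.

Factor the denominator: (z - 7)*(z + 1)*(z + 3)*(z + 4).
Partial-fraction decomposition: 34/(33*(z + 4)) - 4/(5*(z + 3)) - 1/(24*(z + 1)) - 83/(440*(z - 7)).
Integrate each term: A/(z−a) contributes A·log|z−a|.

-83*log(z - 7)/440 - log(z + 1)/24 - 4*log(z + 3)/5 + 34*log(z + 4)/33 + C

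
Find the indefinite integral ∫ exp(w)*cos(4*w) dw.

4*exp(w)*sin(4*w)/17 + exp(w)*cos(4*w)/17 + C

Let I denote the integral. Integrate by parts with u = cos(4*w), dv = exp(w) dw, so v = exp(w): I = exp(w)*cos(4*w) + 4·∫ exp(w)*sin(4*w) dw.
Apply parts again with u = sin(4*w), dv = exp(w) dw: ∫ exp(w)*sin(4*w) dw = exp(w)*sin(4*w) − 4·I. Substituting back brings back I: I = 4*exp(w)*sin(4*w) + exp(w)*cos(4*w) − 16·I.
Solving for I: (1 + 16)·I equals the remaining terms, so I = (1/17)·(4*exp(w)*sin(4*w) + exp(w)*cos(4*w)).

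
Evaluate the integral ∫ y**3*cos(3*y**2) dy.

y**2*sin(3*y**2)/6 + cos(3*y**2)/18 + C

Let u = y², du = 2y dy; rewrite as (1/2)∫ u^1·cos(3u) du.
Now integrate by parts 1 time.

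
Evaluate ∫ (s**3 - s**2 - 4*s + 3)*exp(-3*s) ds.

Use integration by parts with u = s**3 - s**2 - 4*s + 3, dv = exp(-3*s) ds, so v = -exp(-3*s)/3.
Apply parts 3 times (tabular method): alternate signs, differentiate u down to 0, integrate dv up.

(-3*s**3 + 12*s - 5)*exp(-3*s)/9 + C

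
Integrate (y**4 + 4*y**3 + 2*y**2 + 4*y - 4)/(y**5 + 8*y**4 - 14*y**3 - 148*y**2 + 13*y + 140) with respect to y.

Factor the denominator: (y - 4)*(y - 1)*(y + 1)*(y + 5)*(y + 7).
Partial-fraction decomposition: 365/(352*(y + 7)) - 151/(432*(y + 5)) - 3/(80*(y + 1)) - 7/(288*(y - 1)) + 556/(1485*(y - 4)).
Integrate each term: A/(y−a) contributes A·log|y−a|.

556*log(y - 4)/1485 - 7*log(y - 1)/288 - 3*log(y + 1)/80 - 151*log(y + 5)/432 + 365*log(y + 7)/352 + C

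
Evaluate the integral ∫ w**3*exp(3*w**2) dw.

(3*w**2 - 1)*exp(3*w**2)/18 + C

Let u = w², du = 2w dw; rewrite as (1/2)∫ u^1·exp(3u) du.
Now integrate by parts 1 time.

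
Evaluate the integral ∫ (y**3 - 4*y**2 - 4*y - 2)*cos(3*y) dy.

Use integration by parts with u = y**3 - 4*y**2 - 4*y - 2, dv = cos(3*y) dy, so v = sin(3*y)/3.
Apply parts 3 times (tabular method): alternate signs, differentiate u down to 0, integrate dv up.

y**3*sin(3*y)/3 - 4*y**2*sin(3*y)/3 + y**2*cos(3*y)/3 - 14*y*sin(3*y)/9 - 8*y*cos(3*y)/9 - 10*sin(3*y)/27 - 14*cos(3*y)/27 + C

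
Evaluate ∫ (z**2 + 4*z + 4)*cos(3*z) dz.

Use integration by parts with u = z**2 + 4*z + 4, dv = cos(3*z) dz, so v = sin(3*z)/3.
Apply parts 2 times (tabular method): alternate signs, differentiate u down to 0, integrate dv up.

z**2*sin(3*z)/3 + 4*z*sin(3*z)/3 + 2*z*cos(3*z)/9 + 34*sin(3*z)/27 + 4*cos(3*z)/9 + C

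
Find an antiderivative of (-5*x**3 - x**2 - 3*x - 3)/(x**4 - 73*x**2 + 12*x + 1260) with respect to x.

-52077*log(x - 6)/20449 + 306*log(x + 5)/121 - 842*log(x + 7)/169 + 1137/(143*x - 858) + C

Factor the denominator: (x - 6)**2*(x + 5)*(x + 7).
Partial-fraction decomposition: -842/(169*(x + 7)) + 306/(121*(x + 5)) - 52077/(20449*(x - 6)) - 1137/(143*(x - 6)**2).
Integrate each term; A/(x−a) gives A·log|x−a|; A/(x−a)² gives −A/(x−a).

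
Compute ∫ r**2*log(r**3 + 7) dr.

r**3*log(r**3 + 7)/3 - r**3/3 + 7*log(r**3 + 7)/3 + C

Let u = r**3 + 7, so du = (3*r**2) dr.
The integral becomes (1/3)·∫ log(u) du; integrate by parts with u′=log(u), dv′=du.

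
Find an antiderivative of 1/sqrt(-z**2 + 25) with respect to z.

Substitute z = 5·sin(θ), so dz = 5·cos(θ) dθ and the radical becomes sqrt(-z**2 + 25) = 5·cos(θ) by the Pythagorean identity.
Integrate the resulting trig expression in θ, then back-substitute θ = asin(z/5), sin(θ) = z/5, cos(θ) = sqrt(-z**2 + 25)/5 (absorbing any constant into C).

asin(z/5) + C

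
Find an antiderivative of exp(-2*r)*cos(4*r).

exp(-2*r)*sin(4*r)/5 - exp(-2*r)*cos(4*r)/10 + C

Let I denote the integral. Integrate by parts with u = cos(4*r), dv = exp(-2*r) dr, so v = -exp(-2*r)/2: I = -exp(-2*r)*cos(4*r)/2 − 2·∫ exp(-2*r)*sin(4*r) dr.
Apply parts again with u = sin(4*r), dv = exp(-2*r) dr: ∫ exp(-2*r)*sin(4*r) dr = -exp(-2*r)*sin(4*r)/2 + 2·I. Substituting back brings back I: I = exp(-2*r)*sin(4*r) - exp(-2*r)*cos(4*r)/2 − 4·I.
Solving for I: (1 + 4)·I equals the remaining terms, so I = (1/5)·(exp(-2*r)*sin(4*r) - exp(-2*r)*cos(4*r)/2).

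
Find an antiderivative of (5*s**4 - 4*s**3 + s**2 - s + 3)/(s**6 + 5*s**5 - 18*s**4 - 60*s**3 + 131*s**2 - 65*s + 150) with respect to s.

Factor the denominator: (s - 3)*(s - 2)*(s + 5)**2*(s**2 + 1).
Partial-fraction decomposition: (50*s + 49)/(1690*(s**2 + 1)) - 154429/(529984*(s + 5)) + 1829/(728*(s + 5)**2) - 53/(245*(s - 2)) + 153/(320*(s - 3)).
Integrate each term; A/(s−a) gives A·log|s−a|; the (Bs+D)/(s²+p²) term gives a log and an atan.

153*log(s - 3)/320 - 53*log(s - 2)/245 - 154429*log(s + 5)/529984 + 5*log(s**2 + 1)/338 + 49*atan(s)/1690 - 1829/(728*s + 3640) + C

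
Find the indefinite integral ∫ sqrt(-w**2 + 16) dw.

Substitute w = 4·sin(θ), so dw = 4·cos(θ) dθ and the radical becomes sqrt(-w**2 + 16) = 4·cos(θ) by the Pythagorean identity.
Integrate the resulting trig expression in θ, then back-substitute θ = asin(w/4), sin(θ) = w/4, cos(θ) = sqrt(-w**2 + 16)/4 (absorbing any constant into C).

w*sqrt(-w**2 + 16)/2 + 8*asin(w/4) + C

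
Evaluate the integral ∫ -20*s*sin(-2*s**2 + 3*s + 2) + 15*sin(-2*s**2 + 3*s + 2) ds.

-5*cos(-2*s**2 + 3*s + 2) + C

Let u = 2*s**2 - 3*s - 2, so du = (4*s - 3) ds.
Rewriting, the integral becomes 5·∫ sin(u) du = 5·-cos(u).
Substituting back, u = 2*s**2 - 3*s - 2.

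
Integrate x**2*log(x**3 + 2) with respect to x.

x**3*log(x**3 + 2)/3 - x**3/3 + 2*log(x**3 + 2)/3 + C

Let u = x**3 + 2, so du = (3*x**2) dx.
The integral becomes (1/3)·∫ log(u) du; integrate by parts with u′=log(u), dv′=du.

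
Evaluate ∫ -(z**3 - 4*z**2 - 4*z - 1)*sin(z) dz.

Use integration by parts with u = z**3 - 4*z**2 - 4*z - 1, dv = -sin(z) dz, so v = cos(z).
Apply parts 3 times (tabular method): alternate signs, differentiate u down to 0, integrate dv up.

z**3*cos(z) - 3*z**2*sin(z) - 4*z**2*cos(z) + 8*z*sin(z) - 10*z*cos(z) + 10*sin(z) + 7*cos(z) + C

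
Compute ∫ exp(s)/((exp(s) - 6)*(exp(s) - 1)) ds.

log(exp(s) - 6)/5 - log(exp(s) - 1)/5 + C

Let u = e^s, du = e^s ds.
The integral becomes ∫ du/((u-6)(u-1)); decompose into partial fractions.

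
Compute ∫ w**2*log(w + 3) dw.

Use integration by parts with u = log(w + 3), dv = w**2 dw.
Then du = 1/(w + 3) dw and v = w**3/3.

w**3*log(w + 3)/3 - w**3/9 + w**2/2 - 3*w + 9*log(w + 3) + C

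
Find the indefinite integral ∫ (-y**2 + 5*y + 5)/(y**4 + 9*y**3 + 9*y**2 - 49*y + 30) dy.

Factor the denominator: (y - 1)**2*(y + 5)*(y + 6).
Partial-fraction decomposition: 61/(49*(y + 6)) - 5/(4*(y + 5)) + 1/(196*(y - 1)) + 3/(14*(y - 1)**2).
Integrate each term; A/(y−a) gives A·log|y−a|; A/(y−a)² gives −A/(y−a).

log(y - 1)/196 - 5*log(y + 5)/4 + 61*log(y + 6)/49 - 3/(14*y - 14) + C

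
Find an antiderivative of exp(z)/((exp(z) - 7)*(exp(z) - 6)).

Let u = e^z, du = e^z dz.
The integral becomes ∫ du/((u-7)(u-6)); decompose into partial fractions.

log(exp(z) - 7) - log(exp(z) - 6) + C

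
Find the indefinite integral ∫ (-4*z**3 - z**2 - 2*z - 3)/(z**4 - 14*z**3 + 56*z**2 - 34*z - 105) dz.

-719*log(z - 7)/32 + 269*log(z - 5)/12 - 63*log(z - 3)/16 - log(z + 1)/96 + C

Factor the denominator: (z - 7)*(z - 5)*(z - 3)*(z + 1).
Partial-fraction decomposition: -1/(96*(z + 1)) - 63/(16*(z - 3)) + 269/(12*(z - 5)) - 719/(32*(z - 7)).
Integrate each term: A/(z−a) contributes A·log|z−a|.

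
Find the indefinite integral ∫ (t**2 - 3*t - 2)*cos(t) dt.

t**2*sin(t) - 3*t*sin(t) + 2*t*cos(t) - 4*sin(t) - 3*cos(t) + C

Use integration by parts with u = t**2 - 3*t - 2, dv = cos(t) dt, so v = sin(t).
Apply parts 2 times (tabular method): alternate signs, differentiate u down to 0, integrate dv up.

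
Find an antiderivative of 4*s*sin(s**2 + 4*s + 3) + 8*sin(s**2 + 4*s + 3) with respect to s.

-2*cos(s**2 + 4*s + 3) + C

Let u = s**2 + 4*s + 3, so du = (2*s + 4) ds.
Rewriting, the integral becomes 2·∫ sin(u) du = 2·-cos(u).
Substituting back, u = s**2 + 4*s + 3.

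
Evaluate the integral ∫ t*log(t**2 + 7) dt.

Let u = t**2 + 7, so du = (2*t) dt.
The integral becomes (1/2)·∫ log(u) du; integrate by parts with u′=log(u), dv′=du.

t**2*log(t**2 + 7)/2 - t**2/2 + 7*log(t**2 + 7)/2 + C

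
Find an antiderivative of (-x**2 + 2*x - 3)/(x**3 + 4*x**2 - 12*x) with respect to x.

Factor the denominator: x*(x - 2)*(x + 6).
Partial-fraction decomposition: -17/(16*(x + 6)) - 3/(16*(x - 2)) + 1/(4*x).
Integrate each term: A/(x−a) contributes A·log|x−a|.

log(x)/4 - 3*log(x - 2)/16 - 17*log(x + 6)/16 + C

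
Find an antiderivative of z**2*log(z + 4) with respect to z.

z**3*log(z + 4)/3 - z**3/9 + 2*z**2/3 - 16*z/3 + 64*log(z + 4)/3 + C

Use integration by parts with u = log(z + 4), dv = z**2 dz.
Then du = 1/(z + 4) dz and v = z**3/3.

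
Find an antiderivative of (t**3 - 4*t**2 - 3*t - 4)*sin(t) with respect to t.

Use integration by parts with u = t**3 - 4*t**2 - 3*t - 4, dv = sin(t) dt, so v = -cos(t).
Apply parts 3 times (tabular method): alternate signs, differentiate u down to 0, integrate dv up.

-t**3*cos(t) + 3*t**2*sin(t) + 4*t**2*cos(t) - 8*t*sin(t) + 9*t*cos(t) - 9*sin(t) - 4*cos(t) + C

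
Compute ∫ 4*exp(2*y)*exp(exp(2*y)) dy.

2*exp(exp(2*y)) + C

Let u = exp(2*y), so du = (2*exp(2*y)) dy.
Rewriting, the integral becomes 2·∫ e^u du = 2·e^u.
Substituting back, u = exp(2*y).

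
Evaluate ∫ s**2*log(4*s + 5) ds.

s**3*log(4*s + 5)/3 - s**3/9 + 5*s**2/24 - 25*s/48 + 125*log(4*s + 5)/192 + C

Use integration by parts with u = log(4*s + 5), dv = s**2 ds.
Then du = 4/(4*s + 5) ds and v = s**3/3.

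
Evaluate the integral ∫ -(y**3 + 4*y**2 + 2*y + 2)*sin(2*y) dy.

Use integration by parts with u = y**3 + 4*y**2 + 2*y + 2, dv = -sin(2*y) dy, so v = cos(2*y)/2.
Apply parts 3 times (tabular method): alternate signs, differentiate u down to 0, integrate dv up.

y**3*cos(2*y)/2 - 3*y**2*sin(2*y)/4 + 2*y**2*cos(2*y) - 2*y*sin(2*y) + y*cos(2*y)/4 - sin(2*y)/8 + C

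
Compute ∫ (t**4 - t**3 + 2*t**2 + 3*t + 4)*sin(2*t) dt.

-t**4*cos(2*t)/2 + t**3*sin(2*t) + t**3*cos(2*t)/2 - 3*t**2*sin(2*t)/4 + t**2*cos(2*t)/2 - t*sin(2*t)/2 - 9*t*cos(2*t)/4 + 9*sin(2*t)/8 - 9*cos(2*t)/4 + C

Use integration by parts with u = t**4 - t**3 + 2*t**2 + 3*t + 4, dv = sin(2*t) dt, so v = -cos(2*t)/2.
Apply parts 4 times (tabular method): alternate signs, differentiate u down to 0, integrate dv up.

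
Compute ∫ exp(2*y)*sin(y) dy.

2*exp(2*y)*sin(y)/5 - exp(2*y)*cos(y)/5 + C

Let I denote the integral. Integrate by parts with u = sin(y), dv = exp(2*y) dy, so v = exp(2*y)/2: I = exp(2*y)*sin(y)/2 − (1/2)·∫ exp(2*y)*cos(y) dy.
Apply parts again with u = cos(y), dv = exp(2*y) dy: ∫ exp(2*y)*cos(y) dy = exp(2*y)*cos(y)/2 + (1/2)·I. Substituting back brings back I: I = exp(2*y)*sin(y)/2 - exp(2*y)*cos(y)/4 − (1/4)·I.
Solving for I: (1 + 1/4)·I equals the remaining terms, so I = (4/5)·(exp(2*y)*sin(y)/2 - exp(2*y)*cos(y)/4).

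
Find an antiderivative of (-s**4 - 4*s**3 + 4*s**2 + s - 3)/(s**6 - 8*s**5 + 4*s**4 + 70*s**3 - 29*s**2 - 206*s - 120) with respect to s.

-341*log(s - 5)/168 + 149*log(s - 4)/50 - 153*log(s - 3)/160 + 323*log(s + 1)/2400 - 9*log(s + 2)/70 + 1/(40*s + 40) + C

Factor the denominator: (s - 5)*(s - 4)*(s - 3)*(s + 1)**2*(s + 2).
Partial-fraction decomposition: -9/(70*(s + 2)) + 323/(2400*(s + 1)) - 1/(40*(s + 1)**2) - 153/(160*(s - 3)) + 149/(50*(s - 4)) - 341/(168*(s - 5)).
Integrate each term; A/(s−a) gives A·log|s−a|; A/(s−a)² gives −A/(s−a).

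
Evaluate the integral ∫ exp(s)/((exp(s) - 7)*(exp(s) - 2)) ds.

log(exp(s) - 7)/5 - log(exp(s) - 2)/5 + C

Let u = e^s, du = e^s ds.
The integral becomes ∫ du/((u-7)(u-2)); decompose into partial fractions.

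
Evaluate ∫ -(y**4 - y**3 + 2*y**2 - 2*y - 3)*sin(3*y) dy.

Use integration by parts with u = y**4 - y**3 + 2*y**2 - 2*y - 3, dv = -sin(3*y) dy, so v = cos(3*y)/3.
Apply parts 4 times (tabular method): alternate signs, differentiate u down to 0, integrate dv up.

y**4*cos(3*y)/3 - 4*y**3*sin(3*y)/9 - y**3*cos(3*y)/3 + y**2*sin(3*y)/3 + 2*y**2*cos(3*y)/9 - 4*y*sin(3*y)/27 - 4*y*cos(3*y)/9 + 4*sin(3*y)/27 - 85*cos(3*y)/81 + C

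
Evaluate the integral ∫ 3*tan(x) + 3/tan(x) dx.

3*log(tan(x)) + C

Let u = tan(x), so du = (tan(x)**2 + 1) dx.
Rewriting, the integral becomes 3·∫ 1/u du = 3·log(u).
Substituting back, u = tan(x).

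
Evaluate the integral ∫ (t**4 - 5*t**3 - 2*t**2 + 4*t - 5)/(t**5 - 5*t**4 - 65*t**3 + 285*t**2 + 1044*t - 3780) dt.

47*log(t - 7)/48 - 163*log(t - 6)/396 - 65*log(t - 3)/864 - 1175*log(t + 5)/1056 + 175*log(t + 6)/108 + C

Factor the denominator: (t - 7)*(t - 6)*(t - 3)*(t + 5)*(t + 6).
Partial-fraction decomposition: 175/(108*(t + 6)) - 1175/(1056*(t + 5)) - 65/(864*(t - 3)) - 163/(396*(t - 6)) + 47/(48*(t - 7)).
Integrate each term: A/(t−a) contributes A·log|t−a|.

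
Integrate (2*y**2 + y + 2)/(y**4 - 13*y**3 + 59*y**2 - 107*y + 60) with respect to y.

Factor the denominator: (y - 5)*(y - 4)*(y - 3)*(y - 1).
Partial-fraction decomposition: -5/(24*(y - 1)) + 23/(4*(y - 3)) - 38/(3*(y - 4)) + 57/(8*(y - 5)).
Integrate each term: A/(y−a) contributes A·log|y−a|.

57*log(y - 5)/8 - 38*log(y - 4)/3 + 23*log(y - 3)/4 - 5*log(y - 1)/24 + C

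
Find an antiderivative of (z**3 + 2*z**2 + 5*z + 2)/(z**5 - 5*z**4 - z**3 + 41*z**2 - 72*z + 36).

31*log(z - 3)/6 - 97*log(z - 2)/25 - 5*log(z - 1)/4 - 11*log(z + 3)/300 + 28/(5*z - 10) + C

Factor the denominator: (z - 3)*(z - 2)**2*(z - 1)*(z + 3).
Partial-fraction decomposition: -11/(300*(z + 3)) - 5/(4*(z - 1)) - 97/(25*(z - 2)) - 28/(5*(z - 2)**2) + 31/(6*(z - 3)).
Integrate each term; A/(z−a) gives A·log|z−a|; A/(z−a)² gives −A/(z−a).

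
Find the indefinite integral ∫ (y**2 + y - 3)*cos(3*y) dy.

y**2*sin(3*y)/3 + y*sin(3*y)/3 + 2*y*cos(3*y)/9 - 29*sin(3*y)/27 + cos(3*y)/9 + C

Use integration by parts with u = y**2 + y - 3, dv = cos(3*y) dy, so v = sin(3*y)/3.
Apply parts 2 times (tabular method): alternate signs, differentiate u down to 0, integrate dv up.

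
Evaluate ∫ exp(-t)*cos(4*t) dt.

Let I denote the integral. Integrate by parts with u = cos(4*t), dv = exp(-t) dt, so v = -exp(-t): I = -exp(-t)*cos(4*t) − 4·∫ exp(-t)*sin(4*t) dt.
Apply parts again with u = sin(4*t), dv = exp(-t) dt: ∫ exp(-t)*sin(4*t) dt = -exp(-t)*sin(4*t) + 4·I. Substituting back brings back I: I = 4*exp(-t)*sin(4*t) - exp(-t)*cos(4*t) − 16·I.
Solving for I: (1 + 16)·I equals the remaining terms, so I = (1/17)·(4*exp(-t)*sin(4*t) - exp(-t)*cos(4*t)).

4*exp(-t)*sin(4*t)/17 - exp(-t)*cos(4*t)/17 + C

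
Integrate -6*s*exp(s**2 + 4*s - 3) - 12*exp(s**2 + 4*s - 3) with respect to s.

-3*exp(s**2 + 4*s - 3) + C

Let u = s**2 + 4*s - 3, so du = (2*s + 4) ds.
Rewriting, the integral becomes -3·∫ e^u du = -3·e^u.
Substituting back, u = s**2 + 4*s - 3.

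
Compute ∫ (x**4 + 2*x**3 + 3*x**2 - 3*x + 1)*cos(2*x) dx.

Use integration by parts with u = x**4 + 2*x**3 + 3*x**2 - 3*x + 1, dv = cos(2*x) dx, so v = sin(2*x)/2.
Apply parts 4 times (tabular method): alternate signs, differentiate u down to 0, integrate dv up.

x**4*sin(2*x)/2 + x**3*sin(2*x) + x**3*cos(2*x) + 3*x**2*cos(2*x)/2 - 3*x*sin(2*x) + sin(2*x)/2 - 3*cos(2*x)/2 + C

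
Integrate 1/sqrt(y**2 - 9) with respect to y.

log(y + sqrt(y**2 - 9)) + C

Substitute y = 3·sec(θ), so dy = 3·sec(θ)*tan(θ) dθ and the radical becomes sqrt(y**2 - 9) = 3·tan(θ) by the Pythagorean identity.
Integrate the resulting trig expression in θ, then back-substitute sec(θ) = y/3, tan(θ) = sqrt(y**2 - 9)/3 (absorbing any constant into C).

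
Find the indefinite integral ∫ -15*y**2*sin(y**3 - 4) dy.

Let u = y**3 - 4, so du = (3*y**2) dy.
Rewriting, the integral becomes -5·∫ sin(u) du = -5·-cos(u).
Substituting back, u = y**3 - 4.

5*cos(y**3 - 4) + C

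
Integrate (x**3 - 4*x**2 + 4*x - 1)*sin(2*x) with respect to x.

Use integration by parts with u = x**3 - 4*x**2 + 4*x - 1, dv = sin(2*x) dx, so v = -cos(2*x)/2.
Apply parts 3 times (tabular method): alternate signs, differentiate u down to 0, integrate dv up.

-x**3*cos(2*x)/2 + 3*x**2*sin(2*x)/4 + 2*x**2*cos(2*x) - 2*x*sin(2*x) - 5*x*cos(2*x)/4 + 5*sin(2*x)/8 - cos(2*x)/2 + C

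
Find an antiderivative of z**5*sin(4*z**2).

Let u = z², du = 2z dz; rewrite as (1/2)∫ u^2·sin(4u) du.
Now integrate by parts 2 times.

-z**4*cos(4*z**2)/8 + z**2*sin(4*z**2)/16 + cos(4*z**2)/64 + C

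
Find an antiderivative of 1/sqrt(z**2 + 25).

Substitute z = 5·tan(θ), so dz = 5·sec(θ)^2 dθ and the radical becomes sqrt(z**2 + 25) = 5·sec(θ) by the Pythagorean identity.
Integrate the resulting trig expression in θ, then back-substitute tan(θ) = z/5, sec(θ) = sqrt(z**2 + 25)/5 (absorbing any constant into C).

log(z + sqrt(z**2 + 25)) + C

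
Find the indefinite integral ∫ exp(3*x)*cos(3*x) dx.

exp(3*x)*sin(3*x)/6 + exp(3*x)*cos(3*x)/6 + C

Let I denote the integral. Integrate by parts with u = cos(3*x), dv = exp(3*x) dx, so v = exp(3*x)/3: I = exp(3*x)*cos(3*x)/3 + ∫ exp(3*x)*sin(3*x) dx.
Apply parts again with u = sin(3*x), dv = exp(3*x) dx: ∫ exp(3*x)*sin(3*x) dx = exp(3*x)*sin(3*x)/3 − I. Substituting back brings back I: I = exp(3*x)*sin(3*x)/3 + exp(3*x)*cos(3*x)/3 − I.
Solving for I: (1 + 1)·I equals the remaining terms, so I = (1/2)·(exp(3*x)*sin(3*x)/3 + exp(3*x)*cos(3*x)/3).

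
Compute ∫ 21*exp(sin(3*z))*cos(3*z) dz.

Let u = sin(3*z), so du = (3*cos(3*z)) dz.
Rewriting, the integral becomes 7·∫ e^u du = 7·e^u.
Substituting back, u = sin(3*z).

7*exp(sin(3*z)) + C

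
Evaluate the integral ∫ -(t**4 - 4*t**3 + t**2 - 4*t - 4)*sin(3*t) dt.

Use integration by parts with u = t**4 - 4*t**3 + t**2 - 4*t - 4, dv = -sin(3*t) dt, so v = cos(3*t)/3.
Apply parts 4 times (tabular method): alternate signs, differentiate u down to 0, integrate dv up.

t**4*cos(3*t)/3 - 4*t**3*sin(3*t)/9 - 4*t**3*cos(3*t)/3 + 4*t**2*sin(3*t)/3 - t**2*cos(3*t)/9 + 2*t*sin(3*t)/27 - 4*t*cos(3*t)/9 + 4*sin(3*t)/27 - 106*cos(3*t)/81 + C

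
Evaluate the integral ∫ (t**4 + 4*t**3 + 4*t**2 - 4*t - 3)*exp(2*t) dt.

(2*t**4 + 4*t**3 + 2*t**2 - 10*t - 1)*exp(2*t)/4 + C

Use integration by parts with u = t**4 + 4*t**3 + 4*t**2 - 4*t - 3, dv = exp(2*t) dt, so v = exp(2*t)/2.
Apply parts 4 times (tabular method): alternate signs, differentiate u down to 0, integrate dv up.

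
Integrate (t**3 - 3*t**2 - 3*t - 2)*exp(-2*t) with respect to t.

Use integration by parts with u = t**3 - 3*t**2 - 3*t - 2, dv = exp(-2*t) dt, so v = -exp(-2*t)/2.
Apply parts 3 times (tabular method): alternate signs, differentiate u down to 0, integrate dv up.

(-4*t**3 + 6*t**2 + 18*t + 17)*exp(-2*t)/8 + C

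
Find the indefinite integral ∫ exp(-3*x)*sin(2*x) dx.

Let I denote the integral. Integrate by parts with u = sin(2*x), dv = exp(-3*x) dx, so v = -exp(-3*x)/3: I = -exp(-3*x)*sin(2*x)/3 + (2/3)·∫ exp(-3*x)*cos(2*x) dx.
Apply parts again with u = cos(2*x), dv = exp(-3*x) dx: ∫ exp(-3*x)*cos(2*x) dx = -exp(-3*x)*cos(2*x)/3 − (2/3)·I. Substituting back brings back I: I = -exp(-3*x)*sin(2*x)/3 - 2*exp(-3*x)*cos(2*x)/9 − (4/9)·I.
Solving for I: (1 + 4/9)·I equals the remaining terms, so I = (9/13)·(-exp(-3*x)*sin(2*x)/3 - 2*exp(-3*x)*cos(2*x)/9).

-3*exp(-3*x)*sin(2*x)/13 - 2*exp(-3*x)*cos(2*x)/13 + C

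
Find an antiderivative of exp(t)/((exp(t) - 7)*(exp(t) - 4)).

Let u = e^t, du = e^t dt.
The integral becomes ∫ du/((u-7)(u-4)); decompose into partial fractions.

log(exp(t) - 7)/3 - log(exp(t) - 4)/3 + C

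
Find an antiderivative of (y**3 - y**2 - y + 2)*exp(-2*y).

(-4*y**3 - 2*y**2 + 2*y - 7)*exp(-2*y)/8 + C

Use integration by parts with u = y**3 - y**2 - y + 2, dv = exp(-2*y) dy, so v = -exp(-2*y)/2.
Apply parts 3 times (tabular method): alternate signs, differentiate u down to 0, integrate dv up.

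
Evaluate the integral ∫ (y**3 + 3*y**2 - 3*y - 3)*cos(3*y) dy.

Use integration by parts with u = y**3 + 3*y**2 - 3*y - 3, dv = cos(3*y) dy, so v = sin(3*y)/3.
Apply parts 3 times (tabular method): alternate signs, differentiate u down to 0, integrate dv up.

y**3*sin(3*y)/3 + y**2*sin(3*y) + y**2*cos(3*y)/3 - 11*y*sin(3*y)/9 + 2*y*cos(3*y)/3 - 11*sin(3*y)/9 - 11*cos(3*y)/27 + C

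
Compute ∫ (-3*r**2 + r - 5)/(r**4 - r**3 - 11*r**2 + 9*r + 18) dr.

Factor the denominator: (r - 3)*(r - 2)*(r + 1)*(r + 3).
Partial-fraction decomposition: 7/(12*(r + 3)) - 3/(8*(r + 1)) + 1/(r - 2) - 29/(24*(r - 3)).
Integrate each term: A/(r−a) contributes A·log|r−a|.

-29*log(r - 3)/24 + log(r - 2) - 3*log(r + 1)/8 + 7*log(r + 3)/12 + C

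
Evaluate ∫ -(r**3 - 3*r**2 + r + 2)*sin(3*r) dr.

Use integration by parts with u = r**3 - 3*r**2 + r + 2, dv = -sin(3*r) dr, so v = cos(3*r)/3.
Apply parts 3 times (tabular method): alternate signs, differentiate u down to 0, integrate dv up.

r**3*cos(3*r)/3 - r**2*sin(3*r)/3 - r**2*cos(3*r) + 2*r*sin(3*r)/3 + r*cos(3*r)/9 - sin(3*r)/27 + 8*cos(3*r)/9 + C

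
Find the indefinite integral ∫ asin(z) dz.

Use integration by parts with u = arcsin(z), dv = dz.
Then du = 1/sqrt(-z**2 + 1) dz.

z*asin(z) + sqrt(-z**2 + 1) + C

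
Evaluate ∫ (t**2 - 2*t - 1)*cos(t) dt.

t**2*sin(t) - 2*t*sin(t) + 2*t*cos(t) - 3*sin(t) - 2*cos(t) + C

Use integration by parts with u = t**2 - 2*t - 1, dv = cos(t) dt, so v = sin(t).
Apply parts 2 times (tabular method): alternate signs, differentiate u down to 0, integrate dv up.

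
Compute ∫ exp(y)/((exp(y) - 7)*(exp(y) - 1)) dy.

log(exp(y) - 7)/6 - log(exp(y) - 1)/6 + C

Let u = e^y, du = e^y dy.
The integral becomes ∫ du/((u-7)(u-1)); decompose into partial fractions.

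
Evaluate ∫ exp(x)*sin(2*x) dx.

Let I denote the integral. Integrate by parts with u = sin(2*x), dv = exp(x) dx, so v = exp(x): I = exp(x)*sin(2*x) − 2·∫ exp(x)*cos(2*x) dx.
Apply parts again with u = cos(2*x), dv = exp(x) dx: ∫ exp(x)*cos(2*x) dx = exp(x)*cos(2*x) + 2·I. Substituting back brings back I: I = exp(x)*sin(2*x) - 2*exp(x)*cos(2*x) − 4·I.
Solving for I: (1 + 4)·I equals the remaining terms, so I = (1/5)·(exp(x)*sin(2*x) - 2*exp(x)*cos(2*x)).

exp(x)*sin(2*x)/5 - 2*exp(x)*cos(2*x)/5 + C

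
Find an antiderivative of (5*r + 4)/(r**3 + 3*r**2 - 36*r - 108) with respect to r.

17*log(r - 6)/54 + 11*log(r + 3)/27 - 13*log(r + 6)/18 + C

Factor the denominator: (r - 6)*(r + 3)*(r + 6).
Partial-fraction decomposition: -13/(18*(r + 6)) + 11/(27*(r + 3)) + 17/(54*(r - 6)).
Integrate each term: A/(r−a) contributes A·log|r−a|.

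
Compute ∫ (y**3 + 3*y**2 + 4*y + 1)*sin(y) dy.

-y**3*cos(y) + 3*y**2*sin(y) - 3*y**2*cos(y) + 6*y*sin(y) + 2*y*cos(y) - 2*sin(y) + 5*cos(y) + C

Use integration by parts with u = y**3 + 3*y**2 + 4*y + 1, dv = sin(y) dy, so v = -cos(y).
Apply parts 3 times (tabular method): alternate signs, differentiate u down to 0, integrate dv up.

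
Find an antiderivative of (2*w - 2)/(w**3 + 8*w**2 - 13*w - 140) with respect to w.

Factor the denominator: (w - 4)*(w + 5)*(w + 7).
Partial-fraction decomposition: -8/(11*(w + 7)) + 2/(3*(w + 5)) + 2/(33*(w - 4)).
Integrate each term: A/(w−a) contributes A·log|w−a|.

2*log(w - 4)/33 + 2*log(w + 5)/3 - 8*log(w + 7)/11 + C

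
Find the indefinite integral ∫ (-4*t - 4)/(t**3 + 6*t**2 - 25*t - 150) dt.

-12*log(t - 5)/55 - 8*log(t + 5)/5 + 20*log(t + 6)/11 + C

Factor the denominator: (t - 5)*(t + 5)*(t + 6).
Partial-fraction decomposition: 20/(11*(t + 6)) - 8/(5*(t + 5)) - 12/(55*(t - 5)).
Integrate each term: A/(t−a) contributes A·log|t−a|.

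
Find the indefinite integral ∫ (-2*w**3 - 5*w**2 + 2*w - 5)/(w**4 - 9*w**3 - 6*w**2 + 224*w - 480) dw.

Factor the denominator: (w - 6)*(w - 4)**2*(w + 5).
Partial-fraction decomposition: -10/(81*(w + 5)) + 3847/(324*(w - 4)) + 205/(18*(w - 4)**2) - 55/(4*(w - 6)).
Integrate each term; A/(w−a) gives A·log|w−a|; A/(w−a)² gives −A/(w−a).

-55*log(w - 6)/4 + 3847*log(w - 4)/324 - 10*log(w + 5)/81 - 205/(18*w - 72) + C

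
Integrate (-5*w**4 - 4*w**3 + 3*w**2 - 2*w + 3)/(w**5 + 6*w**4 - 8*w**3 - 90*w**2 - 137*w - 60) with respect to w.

-1493*log(w - 4)/1575 + 77*log(w + 1)/800 + 261*log(w + 3)/56 - 2537*log(w + 5)/288 + 7/(40*w + 40) + C

Factor the denominator: (w - 4)*(w + 1)**2*(w + 3)*(w + 5).
Partial-fraction decomposition: -2537/(288*(w + 5)) + 261/(56*(w + 3)) + 77/(800*(w + 1)) - 7/(40*(w + 1)**2) - 1493/(1575*(w - 4)).
Integrate each term; A/(w−a) gives A·log|w−a|; A/(w−a)² gives −A/(w−a).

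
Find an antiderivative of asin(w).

w*asin(w) + sqrt(-w**2 + 1) + C

Use integration by parts with u = arcsin(w), dv = dw.
Then du = 1/sqrt(-w**2 + 1) dw.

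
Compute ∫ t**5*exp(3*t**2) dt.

(9*t**4 - 6*t**2 + 2)*exp(3*t**2)/54 + C

Let u = t², du = 2t dt; rewrite as (1/2)∫ u^2·exp(3u) du.
Now integrate by parts 2 times.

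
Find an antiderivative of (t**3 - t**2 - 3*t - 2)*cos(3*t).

Use integration by parts with u = t**3 - t**2 - 3*t - 2, dv = cos(3*t) dt, so v = sin(3*t)/3.
Apply parts 3 times (tabular method): alternate signs, differentiate u down to 0, integrate dv up.

t**3*sin(3*t)/3 - t**2*sin(3*t)/3 + t**2*cos(3*t)/3 - 11*t*sin(3*t)/9 - 2*t*cos(3*t)/9 - 16*sin(3*t)/27 - 11*cos(3*t)/27 + C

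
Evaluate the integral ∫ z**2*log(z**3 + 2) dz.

Let u = z**3 + 2, so du = (3*z**2) dz.
The integral becomes (1/3)·∫ log(u) du; integrate by parts with u′=log(u), dv′=du.

z**3*log(z**3 + 2)/3 - z**3/3 + 2*log(z**3 + 2)/3 + C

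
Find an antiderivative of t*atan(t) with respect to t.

Use integration by parts with u = arctan(t), dv = t dt.
Then du = 1/(t**2 + 1) dt.

t**2*atan(t)/2 - t/2 + atan(t)/2 + C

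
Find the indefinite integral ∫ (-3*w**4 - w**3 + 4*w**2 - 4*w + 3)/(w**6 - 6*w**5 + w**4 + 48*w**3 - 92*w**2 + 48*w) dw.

Factor the denominator: w*(w - 4)*(w - 2)**2*(w - 1)*(w + 3).
Partial-fraction decomposition: 11/(140*(w + 3)) + 1/(12*(w - 1)) + 21/(10*(w - 2)) + 9/(4*(w - 2)**2) - 781/(336*(w - 4)) + 1/(16*w).
Integrate each term; A/(w−a) gives A·log|w−a|; A/(w−a)² gives −A/(w−a).

log(w)/16 - 781*log(w - 4)/336 + 21*log(w - 2)/10 + log(w - 1)/12 + 11*log(w + 3)/140 - 9/(4*w - 8) + C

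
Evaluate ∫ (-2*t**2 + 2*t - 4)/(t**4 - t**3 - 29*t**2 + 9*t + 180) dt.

Factor the denominator: (t - 5)*(t - 3)*(t + 3)*(t + 4).
Partial-fraction decomposition: 44/(63*(t + 4)) - 7/(12*(t + 3)) + 4/(21*(t - 3)) - 11/(36*(t - 5)).
Integrate each term: A/(t−a) contributes A·log|t−a|.

-11*log(t - 5)/36 + 4*log(t - 3)/21 - 7*log(t + 3)/12 + 44*log(t + 4)/63 + C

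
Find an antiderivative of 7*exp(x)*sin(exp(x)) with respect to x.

Let u = exp(x), so du = (exp(x)) dx.
Rewriting, the integral becomes 7·∫ sin(u) du = 7·-cos(u).
Substituting back, u = exp(x).

-7*cos(exp(x)) + C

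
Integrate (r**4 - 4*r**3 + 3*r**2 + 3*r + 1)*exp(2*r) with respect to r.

(2*r**4 - 12*r**3 + 24*r**2 - 18*r + 11)*exp(2*r)/4 + C

Use integration by parts with u = r**4 - 4*r**3 + 3*r**2 + 3*r + 1, dv = exp(2*r) dr, so v = exp(2*r)/2.
Apply parts 4 times (tabular method): alternate signs, differentiate u down to 0, integrate dv up.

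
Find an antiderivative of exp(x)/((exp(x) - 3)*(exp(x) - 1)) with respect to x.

log(exp(x) - 3)/2 - log(exp(x) - 1)/2 + C

Let u = e^x, du = e^x dx.
The integral becomes ∫ du/((u-3)(u-1)); decompose into partial fractions.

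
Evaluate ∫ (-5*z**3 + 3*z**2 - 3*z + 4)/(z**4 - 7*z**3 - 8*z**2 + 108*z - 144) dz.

-493*log(z - 6)/60 + 113*log(z - 3)/21 - 5*log(z - 2)/4 - 32*log(z + 4)/35 + C

Factor the denominator: (z - 6)*(z - 3)*(z - 2)*(z + 4).
Partial-fraction decomposition: -32/(35*(z + 4)) - 5/(4*(z - 2)) + 113/(21*(z - 3)) - 493/(60*(z - 6)).
Integrate each term: A/(z−a) contributes A·log|z−a|.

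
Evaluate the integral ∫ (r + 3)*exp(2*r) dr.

(2*r + 5)*exp(2*r)/4 + C

Use integration by parts with u = r + 3, dv = exp(2*r) dr, so v = exp(2*r)/2.
Apply parts 1 times (tabular method): alternate signs, differentiate u down to 0, integrate dv up.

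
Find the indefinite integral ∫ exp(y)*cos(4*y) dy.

Let I denote the integral. Integrate by parts with u = cos(4*y), dv = exp(y) dy, so v = exp(y): I = exp(y)*cos(4*y) + 4·∫ exp(y)*sin(4*y) dy.
Apply parts again with u = sin(4*y), dv = exp(y) dy: ∫ exp(y)*sin(4*y) dy = exp(y)*sin(4*y) − 4·I. Substituting back brings back I: I = 4*exp(y)*sin(4*y) + exp(y)*cos(4*y) − 16·I.
Solving for I: (1 + 16)·I equals the remaining terms, so I = (1/17)·(4*exp(y)*sin(4*y) + exp(y)*cos(4*y)).

4*exp(y)*sin(4*y)/17 + exp(y)*cos(4*y)/17 + C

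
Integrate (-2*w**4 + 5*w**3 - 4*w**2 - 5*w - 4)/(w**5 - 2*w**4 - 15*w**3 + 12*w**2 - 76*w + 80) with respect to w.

Factor the denominator: (w - 5)*(w - 1)*(w + 4)*(w**2 + 4).
Partial-fraction decomposition: -(2*w - 3)/(5*(w**2 + 4)) - 44/(45*(w + 4)) + 1/(10*(w - 1)) - 13/(18*(w - 5)).
Integrate each term; A/(w−a) gives A·log|w−a|; the (Bw+D)/(w²+p²) term gives a log and an atan.

-13*log(w - 5)/18 + log(w - 1)/10 - 44*log(w + 4)/45 - log(w**2 + 4)/5 + 3*atan(w/2)/10 + C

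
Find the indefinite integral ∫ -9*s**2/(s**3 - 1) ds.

-3*log(s**3 - 1) + C

Let u = s**3 - 1, so du = (3*s**2) ds.
Rewriting, the integral becomes -3·∫ 1/u du = -3·log(u).
Substituting back, u = s**3 - 1.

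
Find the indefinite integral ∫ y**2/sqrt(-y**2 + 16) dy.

-y*sqrt(-y**2 + 16)/2 + 8*asin(y/4) + C

Substitute y = 4·sin(θ), so dy = 4·cos(θ) dθ and the radical becomes sqrt(-y**2 + 16) = 4·cos(θ) by the Pythagorean identity.
Integrate the resulting trig expression in θ, then back-substitute θ = asin(y/4), sin(θ) = y/4, cos(θ) = sqrt(-y**2 + 16)/4 (absorbing any constant into C).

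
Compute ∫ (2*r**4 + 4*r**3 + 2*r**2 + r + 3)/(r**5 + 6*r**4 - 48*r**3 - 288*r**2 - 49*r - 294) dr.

Factor the denominator: (r - 7)*(r + 6)*(r + 7)*(r**2 + 1).
Partial-fraction decomposition: 3*(7*r - 5)/(1850*(r**2 + 1)) + 881/(175*(r + 7)) - 1797/(481*(r + 6)) + 3141/(4550*(r - 7)).
Integrate each term; A/(r−a) gives A·log|r−a|; the (Br+D)/(r²+p²) term gives a log and an atan.

3141*log(r - 7)/4550 - 1797*log(r + 6)/481 + 881*log(r + 7)/175 + 21*log(r**2 + 1)/3700 - 3*atan(r)/370 + C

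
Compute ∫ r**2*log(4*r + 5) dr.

Use integration by parts with u = log(4*r + 5), dv = r**2 dr.
Then du = 4/(4*r + 5) dr and v = r**3/3.

r**3*log(4*r + 5)/3 - r**3/9 + 5*r**2/24 - 25*r/48 + 125*log(4*r + 5)/192 + C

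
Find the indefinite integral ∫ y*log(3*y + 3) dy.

Use integration by parts with u = log(3*y + 3), dv = y dy.
Then du = 3/(3*y + 3) dy and v = y**2/2.

y**2*log(3*y + 3)/2 - y**2/4 + y/2 - log(y + 1)/2 + C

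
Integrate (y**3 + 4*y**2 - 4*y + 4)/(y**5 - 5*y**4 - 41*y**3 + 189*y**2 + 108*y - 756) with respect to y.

515*log(y - 7)/1872 - 1571*log(y - 3)/6480 - log(y + 2)/45 - 11*log(y + 6)/1053 + 11/(36*y - 108) + C

Factor the denominator: (y - 7)*(y - 3)**2*(y + 2)*(y + 6).
Partial-fraction decomposition: -11/(1053*(y + 6)) - 1/(45*(y + 2)) - 1571/(6480*(y - 3)) - 11/(36*(y - 3)**2) + 515/(1872*(y - 7)).
Integrate each term; A/(y−a) gives A·log|y−a|; A/(y−a)² gives −A/(y−a).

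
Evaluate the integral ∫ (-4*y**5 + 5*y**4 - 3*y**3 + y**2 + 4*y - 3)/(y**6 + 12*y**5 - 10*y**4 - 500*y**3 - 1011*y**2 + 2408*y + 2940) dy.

-25215*log(y - 6)/52052 + log(y - 2)/108 + log(y + 1)/504 - 1143*log(y + 5)/88 + 172697*log(y + 7)/18252 - 2230/(39*y + 273) + C

Factor the denominator: (y - 6)*(y - 2)*(y + 1)*(y + 5)*(y + 7)**2.
Partial-fraction decomposition: 172697/(18252*(y + 7)) + 2230/(39*(y + 7)**2) - 1143/(88*(y + 5)) + 1/(504*(y + 1)) + 1/(108*(y - 2)) - 25215/(52052*(y - 6)).
Integrate each term; A/(y−a) gives A·log|y−a|; A/(y−a)² gives −A/(y−a).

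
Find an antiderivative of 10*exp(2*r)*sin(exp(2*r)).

Let u = exp(2*r), so du = (2*exp(2*r)) dr.
Rewriting, the integral becomes 5·∫ sin(u) du = 5·-cos(u).
Substituting back, u = exp(2*r).

-5*cos(exp(2*r)) + C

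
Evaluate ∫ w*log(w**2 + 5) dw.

w**2*log(w**2 + 5)/2 - w**2/2 + 5*log(w**2 + 5)/2 + C

Let u = w**2 + 5, so du = (2*w) dw.
The integral becomes (1/2)·∫ log(u) du; integrate by parts with u′=log(u), dv′=du.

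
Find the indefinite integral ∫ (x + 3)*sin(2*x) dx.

Use integration by parts with u = x + 3, dv = sin(2*x) dx, so v = -cos(2*x)/2.
Apply parts 1 times (tabular method): alternate signs, differentiate u down to 0, integrate dv up.

-x*cos(2*x)/2 + sin(2*x)/4 - 3*cos(2*x)/2 + C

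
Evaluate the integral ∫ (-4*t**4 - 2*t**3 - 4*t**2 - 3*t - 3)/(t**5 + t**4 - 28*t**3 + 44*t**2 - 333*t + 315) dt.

-239*log(t - 5)/136 + log(t - 1)/20 - 379*log(t + 7)/232 - 3249*log(t**2 + 9)/9860 - 574*atan(t/3)/2465 + C

Factor the denominator: (t - 5)*(t - 1)*(t + 7)*(t**2 + 9).
Partial-fraction decomposition: -3*(1083*t + 1148)/(4930*(t**2 + 9)) - 379/(232*(t + 7)) + 1/(20*(t - 1)) - 239/(136*(t - 5)).
Integrate each term; A/(t−a) gives A·log|t−a|; the (Bt+D)/(t²+p²) term gives a log and an atan.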